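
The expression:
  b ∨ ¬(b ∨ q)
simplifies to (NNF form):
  b ∨ ¬q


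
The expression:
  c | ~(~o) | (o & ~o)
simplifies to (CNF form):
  c | o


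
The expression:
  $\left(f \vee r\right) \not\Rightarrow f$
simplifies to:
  $r \wedge \neg f$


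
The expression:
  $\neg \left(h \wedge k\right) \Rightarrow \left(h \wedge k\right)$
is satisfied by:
  {h: True, k: True}


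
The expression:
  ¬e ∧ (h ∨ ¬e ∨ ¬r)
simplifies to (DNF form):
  ¬e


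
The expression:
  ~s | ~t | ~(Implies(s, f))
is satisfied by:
  {s: False, t: False, f: False}
  {f: True, s: False, t: False}
  {t: True, s: False, f: False}
  {f: True, t: True, s: False}
  {s: True, f: False, t: False}
  {f: True, s: True, t: False}
  {t: True, s: True, f: False}


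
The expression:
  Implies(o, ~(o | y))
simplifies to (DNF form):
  ~o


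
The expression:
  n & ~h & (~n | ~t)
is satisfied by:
  {n: True, h: False, t: False}


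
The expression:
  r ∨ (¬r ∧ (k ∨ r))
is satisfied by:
  {r: True, k: True}
  {r: True, k: False}
  {k: True, r: False}


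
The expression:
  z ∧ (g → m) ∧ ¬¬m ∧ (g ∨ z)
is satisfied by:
  {z: True, m: True}


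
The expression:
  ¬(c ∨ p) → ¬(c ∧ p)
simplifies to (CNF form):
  True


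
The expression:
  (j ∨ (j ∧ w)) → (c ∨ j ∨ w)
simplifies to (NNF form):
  True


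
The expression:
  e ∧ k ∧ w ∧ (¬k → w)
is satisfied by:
  {e: True, w: True, k: True}


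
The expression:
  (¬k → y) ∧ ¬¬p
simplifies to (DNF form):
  (k ∧ p) ∨ (p ∧ y)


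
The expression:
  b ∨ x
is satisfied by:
  {b: True, x: True}
  {b: True, x: False}
  {x: True, b: False}


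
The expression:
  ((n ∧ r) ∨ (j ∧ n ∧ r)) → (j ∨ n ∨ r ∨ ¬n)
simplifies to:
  True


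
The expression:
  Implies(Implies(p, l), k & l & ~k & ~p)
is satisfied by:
  {p: True, l: False}


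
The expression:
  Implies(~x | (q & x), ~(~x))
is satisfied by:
  {x: True}


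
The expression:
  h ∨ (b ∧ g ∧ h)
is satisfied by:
  {h: True}


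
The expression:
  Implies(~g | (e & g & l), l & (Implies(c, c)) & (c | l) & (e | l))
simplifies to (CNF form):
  g | l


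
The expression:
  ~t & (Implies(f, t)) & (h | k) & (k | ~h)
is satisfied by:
  {k: True, t: False, f: False}


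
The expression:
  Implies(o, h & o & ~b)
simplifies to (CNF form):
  (h | ~o) & (~b | ~o)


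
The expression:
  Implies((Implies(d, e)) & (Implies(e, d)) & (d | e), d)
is always true.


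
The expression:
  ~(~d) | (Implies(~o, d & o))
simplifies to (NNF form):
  d | o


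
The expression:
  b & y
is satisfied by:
  {b: True, y: True}


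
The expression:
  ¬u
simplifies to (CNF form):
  ¬u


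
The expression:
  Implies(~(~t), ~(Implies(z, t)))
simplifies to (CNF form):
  ~t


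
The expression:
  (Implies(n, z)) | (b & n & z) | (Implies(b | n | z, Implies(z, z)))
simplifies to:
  True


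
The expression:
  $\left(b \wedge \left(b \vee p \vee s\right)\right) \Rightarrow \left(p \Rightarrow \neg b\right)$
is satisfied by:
  {p: False, b: False}
  {b: True, p: False}
  {p: True, b: False}


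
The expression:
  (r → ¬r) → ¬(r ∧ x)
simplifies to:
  True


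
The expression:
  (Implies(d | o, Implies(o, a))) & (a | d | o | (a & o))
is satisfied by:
  {a: True, d: True, o: False}
  {a: True, d: False, o: False}
  {a: True, o: True, d: True}
  {a: True, o: True, d: False}
  {d: True, o: False, a: False}


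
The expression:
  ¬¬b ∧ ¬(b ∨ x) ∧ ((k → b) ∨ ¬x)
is never true.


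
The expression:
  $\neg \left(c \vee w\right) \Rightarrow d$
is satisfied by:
  {d: True, c: True, w: True}
  {d: True, c: True, w: False}
  {d: True, w: True, c: False}
  {d: True, w: False, c: False}
  {c: True, w: True, d: False}
  {c: True, w: False, d: False}
  {w: True, c: False, d: False}


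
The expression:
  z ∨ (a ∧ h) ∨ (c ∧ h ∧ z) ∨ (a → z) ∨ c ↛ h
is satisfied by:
  {z: True, c: True, h: True, a: False}
  {z: True, c: True, h: False, a: False}
  {z: True, h: True, c: False, a: False}
  {z: True, h: False, c: False, a: False}
  {c: True, h: True, z: False, a: False}
  {c: True, h: False, z: False, a: False}
  {h: True, z: False, c: False, a: False}
  {h: False, z: False, c: False, a: False}
  {a: True, z: True, c: True, h: True}
  {a: True, z: True, c: True, h: False}
  {a: True, z: True, h: True, c: False}
  {a: True, z: True, h: False, c: False}
  {a: True, c: True, h: True, z: False}
  {a: True, c: True, h: False, z: False}
  {a: True, h: True, c: False, z: False}


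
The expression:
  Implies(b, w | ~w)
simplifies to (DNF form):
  True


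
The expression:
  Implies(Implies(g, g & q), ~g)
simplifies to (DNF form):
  ~g | ~q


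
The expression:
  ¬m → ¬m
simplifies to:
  True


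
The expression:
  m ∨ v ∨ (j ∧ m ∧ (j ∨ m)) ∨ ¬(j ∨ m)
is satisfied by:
  {m: True, v: True, j: False}
  {m: True, v: False, j: False}
  {v: True, m: False, j: False}
  {m: False, v: False, j: False}
  {j: True, m: True, v: True}
  {j: True, m: True, v: False}
  {j: True, v: True, m: False}


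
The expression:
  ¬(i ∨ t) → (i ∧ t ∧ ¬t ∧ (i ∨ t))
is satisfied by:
  {i: True, t: True}
  {i: True, t: False}
  {t: True, i: False}


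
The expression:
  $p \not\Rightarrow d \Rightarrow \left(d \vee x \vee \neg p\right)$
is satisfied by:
  {x: True, d: True, p: False}
  {x: True, p: False, d: False}
  {d: True, p: False, x: False}
  {d: False, p: False, x: False}
  {x: True, d: True, p: True}
  {x: True, p: True, d: False}
  {d: True, p: True, x: False}


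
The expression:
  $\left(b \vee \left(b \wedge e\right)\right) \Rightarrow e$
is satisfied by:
  {e: True, b: False}
  {b: False, e: False}
  {b: True, e: True}


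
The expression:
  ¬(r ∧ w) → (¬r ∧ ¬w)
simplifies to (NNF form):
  (r ∧ w) ∨ (¬r ∧ ¬w)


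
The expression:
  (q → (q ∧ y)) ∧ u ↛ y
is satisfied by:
  {u: True, q: False, y: False}


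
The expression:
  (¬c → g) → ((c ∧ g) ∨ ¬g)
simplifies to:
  c ∨ ¬g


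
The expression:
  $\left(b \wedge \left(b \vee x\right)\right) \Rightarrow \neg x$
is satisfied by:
  {x: False, b: False}
  {b: True, x: False}
  {x: True, b: False}


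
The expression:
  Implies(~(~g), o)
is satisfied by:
  {o: True, g: False}
  {g: False, o: False}
  {g: True, o: True}


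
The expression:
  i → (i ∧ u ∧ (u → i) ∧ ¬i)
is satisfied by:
  {i: False}


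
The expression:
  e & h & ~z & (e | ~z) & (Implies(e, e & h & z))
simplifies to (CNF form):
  False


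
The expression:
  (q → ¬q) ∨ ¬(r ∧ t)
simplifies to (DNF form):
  ¬q ∨ ¬r ∨ ¬t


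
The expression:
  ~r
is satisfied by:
  {r: False}


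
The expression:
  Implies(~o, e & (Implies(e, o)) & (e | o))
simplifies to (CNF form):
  o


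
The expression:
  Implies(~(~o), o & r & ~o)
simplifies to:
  ~o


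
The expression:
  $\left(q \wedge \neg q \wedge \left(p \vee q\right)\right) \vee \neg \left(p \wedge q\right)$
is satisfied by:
  {p: False, q: False}
  {q: True, p: False}
  {p: True, q: False}


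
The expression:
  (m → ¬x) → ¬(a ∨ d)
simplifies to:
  (m ∨ ¬a) ∧ (m ∨ ¬d) ∧ (x ∨ ¬a) ∧ (x ∨ ¬d)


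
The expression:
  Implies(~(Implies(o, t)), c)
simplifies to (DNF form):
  c | t | ~o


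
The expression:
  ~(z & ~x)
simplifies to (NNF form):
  x | ~z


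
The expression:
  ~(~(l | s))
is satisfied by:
  {l: True, s: True}
  {l: True, s: False}
  {s: True, l: False}


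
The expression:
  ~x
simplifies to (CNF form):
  ~x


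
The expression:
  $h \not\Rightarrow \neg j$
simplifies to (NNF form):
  $h \wedge j$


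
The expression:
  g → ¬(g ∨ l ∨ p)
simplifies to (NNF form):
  ¬g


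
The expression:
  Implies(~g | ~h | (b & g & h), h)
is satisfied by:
  {h: True}


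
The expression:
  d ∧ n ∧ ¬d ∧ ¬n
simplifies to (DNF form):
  False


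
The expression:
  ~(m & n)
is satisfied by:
  {m: False, n: False}
  {n: True, m: False}
  {m: True, n: False}


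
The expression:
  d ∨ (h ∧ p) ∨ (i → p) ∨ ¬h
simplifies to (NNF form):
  d ∨ p ∨ ¬h ∨ ¬i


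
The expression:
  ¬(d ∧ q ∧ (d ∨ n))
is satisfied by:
  {q: False, d: False}
  {d: True, q: False}
  {q: True, d: False}


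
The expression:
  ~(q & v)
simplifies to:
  ~q | ~v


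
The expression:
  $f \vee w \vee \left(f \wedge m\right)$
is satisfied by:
  {w: True, f: True}
  {w: True, f: False}
  {f: True, w: False}


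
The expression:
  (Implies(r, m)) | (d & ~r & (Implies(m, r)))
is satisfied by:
  {m: True, r: False}
  {r: False, m: False}
  {r: True, m: True}


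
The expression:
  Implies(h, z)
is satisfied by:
  {z: True, h: False}
  {h: False, z: False}
  {h: True, z: True}


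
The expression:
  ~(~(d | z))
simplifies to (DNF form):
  d | z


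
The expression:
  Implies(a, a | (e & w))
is always true.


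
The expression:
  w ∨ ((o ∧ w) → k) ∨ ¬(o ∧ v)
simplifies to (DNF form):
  True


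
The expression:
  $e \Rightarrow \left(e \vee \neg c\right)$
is always true.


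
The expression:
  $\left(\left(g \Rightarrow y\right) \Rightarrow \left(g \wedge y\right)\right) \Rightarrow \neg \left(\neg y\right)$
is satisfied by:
  {y: True, g: False}
  {g: False, y: False}
  {g: True, y: True}


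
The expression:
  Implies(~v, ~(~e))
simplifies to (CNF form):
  e | v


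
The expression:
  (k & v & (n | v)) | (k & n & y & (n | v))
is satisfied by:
  {y: True, v: True, n: True, k: True}
  {y: True, v: True, k: True, n: False}
  {v: True, n: True, k: True, y: False}
  {v: True, k: True, n: False, y: False}
  {y: True, n: True, k: True, v: False}


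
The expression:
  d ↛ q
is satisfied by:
  {d: True, q: False}


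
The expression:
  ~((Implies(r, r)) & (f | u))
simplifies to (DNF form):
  ~f & ~u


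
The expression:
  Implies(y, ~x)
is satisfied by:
  {y: False, x: False}
  {x: True, y: False}
  {y: True, x: False}


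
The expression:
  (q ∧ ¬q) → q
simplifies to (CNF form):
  True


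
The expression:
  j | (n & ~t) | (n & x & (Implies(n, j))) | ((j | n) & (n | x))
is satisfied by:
  {n: True, j: True}
  {n: True, j: False}
  {j: True, n: False}


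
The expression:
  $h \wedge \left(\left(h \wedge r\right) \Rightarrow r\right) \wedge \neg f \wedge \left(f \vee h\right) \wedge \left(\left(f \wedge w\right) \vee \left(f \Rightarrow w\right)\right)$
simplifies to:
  $h \wedge \neg f$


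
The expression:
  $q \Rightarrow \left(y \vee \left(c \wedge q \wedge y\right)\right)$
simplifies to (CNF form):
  $y \vee \neg q$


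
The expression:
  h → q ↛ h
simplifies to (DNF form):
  ¬h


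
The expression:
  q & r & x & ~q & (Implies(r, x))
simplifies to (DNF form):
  False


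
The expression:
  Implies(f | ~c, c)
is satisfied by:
  {c: True}


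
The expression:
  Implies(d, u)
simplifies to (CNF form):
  u | ~d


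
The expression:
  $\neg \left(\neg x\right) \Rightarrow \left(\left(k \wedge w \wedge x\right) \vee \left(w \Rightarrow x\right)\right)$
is always true.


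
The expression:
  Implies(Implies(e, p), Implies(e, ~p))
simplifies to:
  ~e | ~p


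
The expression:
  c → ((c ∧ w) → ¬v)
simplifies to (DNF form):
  ¬c ∨ ¬v ∨ ¬w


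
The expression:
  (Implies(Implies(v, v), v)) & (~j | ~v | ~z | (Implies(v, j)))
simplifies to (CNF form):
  v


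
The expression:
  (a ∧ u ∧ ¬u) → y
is always true.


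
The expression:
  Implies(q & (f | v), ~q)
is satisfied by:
  {v: False, q: False, f: False}
  {f: True, v: False, q: False}
  {v: True, f: False, q: False}
  {f: True, v: True, q: False}
  {q: True, f: False, v: False}


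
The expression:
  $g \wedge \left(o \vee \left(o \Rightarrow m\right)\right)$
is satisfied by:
  {g: True}


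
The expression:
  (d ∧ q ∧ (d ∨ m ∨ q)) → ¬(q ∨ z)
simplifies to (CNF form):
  ¬d ∨ ¬q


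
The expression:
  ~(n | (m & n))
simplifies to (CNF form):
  ~n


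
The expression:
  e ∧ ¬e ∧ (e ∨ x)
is never true.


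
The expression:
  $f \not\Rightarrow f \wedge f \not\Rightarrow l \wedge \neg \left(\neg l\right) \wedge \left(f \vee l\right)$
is never true.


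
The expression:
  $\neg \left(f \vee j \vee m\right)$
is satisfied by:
  {f: False, j: False, m: False}


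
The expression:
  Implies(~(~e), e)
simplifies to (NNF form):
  True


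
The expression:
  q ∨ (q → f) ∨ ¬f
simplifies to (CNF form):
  True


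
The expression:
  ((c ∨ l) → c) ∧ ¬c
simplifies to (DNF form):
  ¬c ∧ ¬l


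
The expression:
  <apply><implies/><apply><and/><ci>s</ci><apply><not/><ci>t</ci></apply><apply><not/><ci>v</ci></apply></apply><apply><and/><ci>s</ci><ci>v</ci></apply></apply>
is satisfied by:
  {t: True, v: True, s: False}
  {t: True, s: False, v: False}
  {v: True, s: False, t: False}
  {v: False, s: False, t: False}
  {t: True, v: True, s: True}
  {t: True, s: True, v: False}
  {v: True, s: True, t: False}


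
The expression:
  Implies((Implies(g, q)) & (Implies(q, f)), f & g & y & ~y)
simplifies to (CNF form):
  (g | q) & (g | ~f) & (q | ~q) & (~f | ~q)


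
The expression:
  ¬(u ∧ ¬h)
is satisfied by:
  {h: True, u: False}
  {u: False, h: False}
  {u: True, h: True}


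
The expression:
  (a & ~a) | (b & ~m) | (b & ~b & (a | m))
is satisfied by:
  {b: True, m: False}


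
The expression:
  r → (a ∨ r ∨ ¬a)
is always true.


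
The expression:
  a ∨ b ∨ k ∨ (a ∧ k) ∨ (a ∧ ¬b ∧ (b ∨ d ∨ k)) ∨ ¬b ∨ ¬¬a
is always true.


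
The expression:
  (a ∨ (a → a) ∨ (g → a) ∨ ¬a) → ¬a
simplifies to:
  ¬a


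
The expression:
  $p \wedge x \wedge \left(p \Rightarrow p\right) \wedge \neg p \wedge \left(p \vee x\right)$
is never true.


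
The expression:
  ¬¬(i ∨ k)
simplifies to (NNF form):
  i ∨ k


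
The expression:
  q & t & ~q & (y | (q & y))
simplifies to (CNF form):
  False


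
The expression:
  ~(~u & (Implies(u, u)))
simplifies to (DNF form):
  u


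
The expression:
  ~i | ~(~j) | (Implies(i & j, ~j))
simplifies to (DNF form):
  True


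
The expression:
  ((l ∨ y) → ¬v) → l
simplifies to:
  l ∨ (v ∧ y)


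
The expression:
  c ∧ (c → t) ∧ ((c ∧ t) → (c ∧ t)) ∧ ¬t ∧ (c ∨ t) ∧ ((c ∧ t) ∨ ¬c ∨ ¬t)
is never true.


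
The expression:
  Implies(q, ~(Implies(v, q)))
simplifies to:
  ~q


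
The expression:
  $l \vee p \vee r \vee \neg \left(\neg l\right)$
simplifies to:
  $l \vee p \vee r$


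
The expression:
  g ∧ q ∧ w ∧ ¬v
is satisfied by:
  {g: True, w: True, q: True, v: False}


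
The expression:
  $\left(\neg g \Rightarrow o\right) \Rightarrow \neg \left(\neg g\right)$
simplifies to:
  $g \vee \neg o$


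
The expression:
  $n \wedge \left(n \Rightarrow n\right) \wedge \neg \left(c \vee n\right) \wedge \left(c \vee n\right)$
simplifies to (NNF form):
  $\text{False}$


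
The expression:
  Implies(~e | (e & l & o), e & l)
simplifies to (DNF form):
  e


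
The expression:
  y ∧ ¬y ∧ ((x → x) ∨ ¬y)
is never true.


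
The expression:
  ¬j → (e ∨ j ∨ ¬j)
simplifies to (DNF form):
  True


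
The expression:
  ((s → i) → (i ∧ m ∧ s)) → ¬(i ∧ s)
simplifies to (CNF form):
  ¬i ∨ ¬m ∨ ¬s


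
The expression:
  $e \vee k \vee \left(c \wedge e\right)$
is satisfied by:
  {k: True, e: True}
  {k: True, e: False}
  {e: True, k: False}


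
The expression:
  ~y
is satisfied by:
  {y: False}


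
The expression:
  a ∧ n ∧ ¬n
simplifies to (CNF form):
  False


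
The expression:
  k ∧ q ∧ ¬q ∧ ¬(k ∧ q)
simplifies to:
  False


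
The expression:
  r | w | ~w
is always true.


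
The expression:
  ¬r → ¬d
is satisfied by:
  {r: True, d: False}
  {d: False, r: False}
  {d: True, r: True}


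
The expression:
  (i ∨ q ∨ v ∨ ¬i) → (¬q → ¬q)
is always true.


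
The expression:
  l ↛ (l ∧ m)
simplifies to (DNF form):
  l ∧ ¬m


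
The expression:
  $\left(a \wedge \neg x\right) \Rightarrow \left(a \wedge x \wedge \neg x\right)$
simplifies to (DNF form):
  $x \vee \neg a$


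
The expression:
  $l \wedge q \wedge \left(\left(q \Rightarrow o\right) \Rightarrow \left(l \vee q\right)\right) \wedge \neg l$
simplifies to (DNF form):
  $\text{False}$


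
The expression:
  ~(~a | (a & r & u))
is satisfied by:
  {a: True, u: False, r: False}
  {a: True, r: True, u: False}
  {a: True, u: True, r: False}


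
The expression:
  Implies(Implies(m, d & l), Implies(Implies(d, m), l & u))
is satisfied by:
  {m: True, u: True, d: False, l: False}
  {m: True, u: False, d: False, l: False}
  {l: True, m: True, u: True, d: False}
  {l: True, m: True, u: False, d: False}
  {d: True, m: True, u: True, l: False}
  {d: True, m: True, u: False, l: False}
  {d: True, m: True, l: True, u: True}
  {l: True, u: True, m: False, d: False}
  {u: True, d: True, m: False, l: False}
  {u: False, d: True, m: False, l: False}
  {l: True, d: True, u: True, m: False}
  {l: True, d: True, u: False, m: False}


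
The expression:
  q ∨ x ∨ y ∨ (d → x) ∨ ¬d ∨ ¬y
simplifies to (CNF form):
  True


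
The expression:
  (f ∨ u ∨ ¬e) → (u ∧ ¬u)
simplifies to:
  e ∧ ¬f ∧ ¬u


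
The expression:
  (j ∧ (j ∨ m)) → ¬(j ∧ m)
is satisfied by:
  {m: False, j: False}
  {j: True, m: False}
  {m: True, j: False}


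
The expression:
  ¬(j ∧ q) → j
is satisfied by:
  {j: True}


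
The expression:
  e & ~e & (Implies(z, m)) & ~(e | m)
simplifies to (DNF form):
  False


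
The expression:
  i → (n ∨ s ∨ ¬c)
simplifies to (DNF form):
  n ∨ s ∨ ¬c ∨ ¬i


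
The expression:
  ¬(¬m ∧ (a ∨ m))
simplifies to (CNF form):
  m ∨ ¬a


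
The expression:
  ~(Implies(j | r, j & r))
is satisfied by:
  {j: True, r: False}
  {r: True, j: False}


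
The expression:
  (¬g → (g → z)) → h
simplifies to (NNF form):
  h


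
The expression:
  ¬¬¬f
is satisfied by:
  {f: False}


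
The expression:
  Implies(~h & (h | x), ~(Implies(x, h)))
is always true.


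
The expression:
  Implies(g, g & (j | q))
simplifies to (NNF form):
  j | q | ~g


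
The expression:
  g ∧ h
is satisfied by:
  {h: True, g: True}


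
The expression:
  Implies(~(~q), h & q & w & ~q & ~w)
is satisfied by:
  {q: False}


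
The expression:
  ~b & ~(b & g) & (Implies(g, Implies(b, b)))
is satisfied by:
  {b: False}


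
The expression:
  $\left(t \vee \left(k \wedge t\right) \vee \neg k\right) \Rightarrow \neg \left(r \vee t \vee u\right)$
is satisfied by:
  {k: True, u: False, t: False, r: False}
  {r: True, k: True, u: False, t: False}
  {k: True, u: True, t: False, r: False}
  {r: True, k: True, u: True, t: False}
  {r: False, u: False, t: False, k: False}


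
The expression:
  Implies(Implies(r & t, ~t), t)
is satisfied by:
  {t: True}


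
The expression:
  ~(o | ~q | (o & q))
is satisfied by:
  {q: True, o: False}


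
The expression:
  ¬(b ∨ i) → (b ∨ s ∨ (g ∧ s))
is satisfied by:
  {i: True, b: True, s: True}
  {i: True, b: True, s: False}
  {i: True, s: True, b: False}
  {i: True, s: False, b: False}
  {b: True, s: True, i: False}
  {b: True, s: False, i: False}
  {s: True, b: False, i: False}


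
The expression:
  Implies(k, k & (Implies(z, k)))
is always true.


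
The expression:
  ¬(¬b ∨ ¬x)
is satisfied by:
  {b: True, x: True}


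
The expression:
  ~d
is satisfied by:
  {d: False}


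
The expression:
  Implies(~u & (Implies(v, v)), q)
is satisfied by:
  {q: True, u: True}
  {q: True, u: False}
  {u: True, q: False}


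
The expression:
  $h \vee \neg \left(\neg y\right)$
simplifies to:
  $h \vee y$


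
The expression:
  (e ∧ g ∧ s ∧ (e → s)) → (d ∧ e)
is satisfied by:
  {d: True, s: False, e: False, g: False}
  {d: False, s: False, e: False, g: False}
  {g: True, d: True, s: False, e: False}
  {g: True, d: False, s: False, e: False}
  {d: True, e: True, g: False, s: False}
  {e: True, g: False, s: False, d: False}
  {g: True, e: True, d: True, s: False}
  {g: True, e: True, d: False, s: False}
  {d: True, s: True, g: False, e: False}
  {s: True, g: False, e: False, d: False}
  {d: True, g: True, s: True, e: False}
  {g: True, s: True, d: False, e: False}
  {d: True, e: True, s: True, g: False}
  {e: True, s: True, g: False, d: False}
  {g: True, e: True, s: True, d: True}


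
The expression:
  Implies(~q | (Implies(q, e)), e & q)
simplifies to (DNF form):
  q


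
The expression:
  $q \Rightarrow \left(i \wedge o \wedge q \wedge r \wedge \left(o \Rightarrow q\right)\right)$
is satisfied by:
  {o: True, i: True, r: True, q: False}
  {o: True, i: True, r: False, q: False}
  {o: True, r: True, i: False, q: False}
  {o: True, r: False, i: False, q: False}
  {i: True, r: True, o: False, q: False}
  {i: True, o: False, r: False, q: False}
  {i: False, r: True, o: False, q: False}
  {i: False, o: False, r: False, q: False}
  {o: True, q: True, i: True, r: True}


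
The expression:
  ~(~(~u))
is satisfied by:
  {u: False}


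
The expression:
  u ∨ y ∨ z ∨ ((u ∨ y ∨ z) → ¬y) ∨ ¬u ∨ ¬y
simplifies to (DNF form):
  True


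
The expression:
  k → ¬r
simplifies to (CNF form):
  ¬k ∨ ¬r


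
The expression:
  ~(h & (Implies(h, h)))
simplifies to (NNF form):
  ~h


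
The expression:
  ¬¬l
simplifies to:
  l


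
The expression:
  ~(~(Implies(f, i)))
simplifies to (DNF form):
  i | ~f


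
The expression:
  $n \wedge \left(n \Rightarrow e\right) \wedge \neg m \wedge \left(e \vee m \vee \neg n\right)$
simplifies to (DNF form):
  $e \wedge n \wedge \neg m$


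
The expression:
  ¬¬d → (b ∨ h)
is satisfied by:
  {b: True, h: True, d: False}
  {b: True, h: False, d: False}
  {h: True, b: False, d: False}
  {b: False, h: False, d: False}
  {b: True, d: True, h: True}
  {b: True, d: True, h: False}
  {d: True, h: True, b: False}


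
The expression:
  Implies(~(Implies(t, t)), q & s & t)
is always true.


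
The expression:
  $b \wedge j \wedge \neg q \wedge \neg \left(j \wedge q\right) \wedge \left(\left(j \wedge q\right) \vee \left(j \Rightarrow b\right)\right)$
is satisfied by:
  {j: True, b: True, q: False}


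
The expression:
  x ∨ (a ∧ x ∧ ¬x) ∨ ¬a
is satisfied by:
  {x: True, a: False}
  {a: False, x: False}
  {a: True, x: True}


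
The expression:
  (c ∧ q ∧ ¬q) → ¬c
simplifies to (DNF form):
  True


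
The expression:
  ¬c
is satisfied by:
  {c: False}


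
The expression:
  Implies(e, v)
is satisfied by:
  {v: True, e: False}
  {e: False, v: False}
  {e: True, v: True}


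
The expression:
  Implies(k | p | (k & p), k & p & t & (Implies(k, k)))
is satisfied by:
  {t: True, k: False, p: False}
  {k: False, p: False, t: False}
  {t: True, p: True, k: True}


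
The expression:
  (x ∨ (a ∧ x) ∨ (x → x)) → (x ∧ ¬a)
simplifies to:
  x ∧ ¬a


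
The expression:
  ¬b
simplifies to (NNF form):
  ¬b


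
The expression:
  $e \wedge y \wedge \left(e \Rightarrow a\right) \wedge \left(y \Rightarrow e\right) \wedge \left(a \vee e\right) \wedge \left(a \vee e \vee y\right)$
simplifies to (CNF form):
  $a \wedge e \wedge y$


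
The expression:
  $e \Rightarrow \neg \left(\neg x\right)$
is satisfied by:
  {x: True, e: False}
  {e: False, x: False}
  {e: True, x: True}


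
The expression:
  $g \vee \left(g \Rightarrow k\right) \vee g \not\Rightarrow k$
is always true.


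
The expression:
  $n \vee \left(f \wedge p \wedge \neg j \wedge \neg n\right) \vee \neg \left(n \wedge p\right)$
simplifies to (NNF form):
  $\text{True}$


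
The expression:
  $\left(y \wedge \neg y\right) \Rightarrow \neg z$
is always true.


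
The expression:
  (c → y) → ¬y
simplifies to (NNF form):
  ¬y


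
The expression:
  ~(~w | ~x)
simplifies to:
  w & x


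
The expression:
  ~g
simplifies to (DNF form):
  ~g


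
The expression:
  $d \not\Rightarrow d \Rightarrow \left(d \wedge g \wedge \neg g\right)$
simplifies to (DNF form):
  $\text{True}$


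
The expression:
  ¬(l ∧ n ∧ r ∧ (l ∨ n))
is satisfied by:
  {l: False, n: False, r: False}
  {r: True, l: False, n: False}
  {n: True, l: False, r: False}
  {r: True, n: True, l: False}
  {l: True, r: False, n: False}
  {r: True, l: True, n: False}
  {n: True, l: True, r: False}


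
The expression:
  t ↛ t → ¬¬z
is always true.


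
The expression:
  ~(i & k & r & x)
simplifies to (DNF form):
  ~i | ~k | ~r | ~x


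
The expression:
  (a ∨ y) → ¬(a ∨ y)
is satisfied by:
  {y: False, a: False}


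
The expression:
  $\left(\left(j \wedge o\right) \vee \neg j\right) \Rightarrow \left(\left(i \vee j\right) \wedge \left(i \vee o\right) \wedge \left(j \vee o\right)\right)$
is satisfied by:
  {o: True, j: True, i: True}
  {o: True, j: True, i: False}
  {j: True, i: True, o: False}
  {j: True, i: False, o: False}
  {o: True, i: True, j: False}


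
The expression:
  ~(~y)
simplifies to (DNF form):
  y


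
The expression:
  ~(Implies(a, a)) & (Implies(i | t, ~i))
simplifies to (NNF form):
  False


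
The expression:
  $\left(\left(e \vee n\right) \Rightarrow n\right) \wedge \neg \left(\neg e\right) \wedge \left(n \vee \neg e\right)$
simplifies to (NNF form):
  $e \wedge n$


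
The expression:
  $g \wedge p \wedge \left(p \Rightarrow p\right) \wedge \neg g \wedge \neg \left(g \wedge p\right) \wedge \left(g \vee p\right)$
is never true.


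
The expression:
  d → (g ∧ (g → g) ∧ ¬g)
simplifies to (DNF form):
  ¬d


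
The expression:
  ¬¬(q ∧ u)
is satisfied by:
  {u: True, q: True}


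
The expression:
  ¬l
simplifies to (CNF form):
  ¬l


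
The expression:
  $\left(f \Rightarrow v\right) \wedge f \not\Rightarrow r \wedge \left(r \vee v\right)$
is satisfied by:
  {f: True, v: True, r: False}


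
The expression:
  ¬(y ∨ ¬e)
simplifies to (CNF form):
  e ∧ ¬y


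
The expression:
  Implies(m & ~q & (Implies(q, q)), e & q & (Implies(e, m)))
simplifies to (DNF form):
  q | ~m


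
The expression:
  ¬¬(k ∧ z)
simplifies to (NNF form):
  k ∧ z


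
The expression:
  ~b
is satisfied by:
  {b: False}


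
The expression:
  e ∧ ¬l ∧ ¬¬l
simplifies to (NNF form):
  False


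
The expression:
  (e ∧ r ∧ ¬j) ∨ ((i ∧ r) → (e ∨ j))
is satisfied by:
  {e: True, j: True, i: False, r: False}
  {e: True, j: False, i: False, r: False}
  {j: True, r: False, e: False, i: False}
  {r: False, j: False, e: False, i: False}
  {r: True, e: True, j: True, i: False}
  {r: True, e: True, j: False, i: False}
  {r: True, j: True, e: False, i: False}
  {r: True, j: False, e: False, i: False}
  {i: True, e: True, j: True, r: False}
  {i: True, e: True, j: False, r: False}
  {i: True, j: True, e: False, r: False}
  {i: True, j: False, e: False, r: False}
  {r: True, i: True, e: True, j: True}
  {r: True, i: True, e: True, j: False}
  {r: True, i: True, j: True, e: False}


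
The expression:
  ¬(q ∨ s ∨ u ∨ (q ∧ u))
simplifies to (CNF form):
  ¬q ∧ ¬s ∧ ¬u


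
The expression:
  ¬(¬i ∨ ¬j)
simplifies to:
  i ∧ j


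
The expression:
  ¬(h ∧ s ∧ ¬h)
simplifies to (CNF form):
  True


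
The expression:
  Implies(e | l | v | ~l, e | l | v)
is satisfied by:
  {v: True, l: True, e: True}
  {v: True, l: True, e: False}
  {v: True, e: True, l: False}
  {v: True, e: False, l: False}
  {l: True, e: True, v: False}
  {l: True, e: False, v: False}
  {e: True, l: False, v: False}


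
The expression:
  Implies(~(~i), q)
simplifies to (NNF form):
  q | ~i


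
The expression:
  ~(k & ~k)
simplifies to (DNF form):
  True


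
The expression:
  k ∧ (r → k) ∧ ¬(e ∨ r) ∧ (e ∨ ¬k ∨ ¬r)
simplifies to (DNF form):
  k ∧ ¬e ∧ ¬r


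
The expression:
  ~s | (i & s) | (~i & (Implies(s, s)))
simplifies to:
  True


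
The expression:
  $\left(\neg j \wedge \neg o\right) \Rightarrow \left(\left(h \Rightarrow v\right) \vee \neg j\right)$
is always true.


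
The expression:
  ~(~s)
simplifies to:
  s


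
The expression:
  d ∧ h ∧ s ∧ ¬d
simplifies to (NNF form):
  False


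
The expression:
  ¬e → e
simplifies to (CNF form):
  e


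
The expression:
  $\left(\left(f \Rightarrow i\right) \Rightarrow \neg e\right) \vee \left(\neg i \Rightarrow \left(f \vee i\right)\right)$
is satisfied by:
  {i: True, f: True, e: False}
  {i: True, f: False, e: False}
  {f: True, i: False, e: False}
  {i: False, f: False, e: False}
  {i: True, e: True, f: True}
  {i: True, e: True, f: False}
  {e: True, f: True, i: False}


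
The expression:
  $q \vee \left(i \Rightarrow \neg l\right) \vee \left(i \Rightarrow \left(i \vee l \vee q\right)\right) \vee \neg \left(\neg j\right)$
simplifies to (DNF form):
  $\text{True}$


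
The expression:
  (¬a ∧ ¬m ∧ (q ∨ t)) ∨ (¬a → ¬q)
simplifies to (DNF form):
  a ∨ ¬m ∨ ¬q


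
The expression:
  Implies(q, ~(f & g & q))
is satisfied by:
  {g: False, q: False, f: False}
  {f: True, g: False, q: False}
  {q: True, g: False, f: False}
  {f: True, q: True, g: False}
  {g: True, f: False, q: False}
  {f: True, g: True, q: False}
  {q: True, g: True, f: False}


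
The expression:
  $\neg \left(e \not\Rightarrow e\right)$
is always true.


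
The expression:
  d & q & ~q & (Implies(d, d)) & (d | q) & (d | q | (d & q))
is never true.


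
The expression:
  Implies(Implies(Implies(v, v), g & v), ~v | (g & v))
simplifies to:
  True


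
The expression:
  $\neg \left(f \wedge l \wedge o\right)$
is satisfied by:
  {l: False, o: False, f: False}
  {f: True, l: False, o: False}
  {o: True, l: False, f: False}
  {f: True, o: True, l: False}
  {l: True, f: False, o: False}
  {f: True, l: True, o: False}
  {o: True, l: True, f: False}


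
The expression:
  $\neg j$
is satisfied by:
  {j: False}


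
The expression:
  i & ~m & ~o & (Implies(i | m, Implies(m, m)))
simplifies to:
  i & ~m & ~o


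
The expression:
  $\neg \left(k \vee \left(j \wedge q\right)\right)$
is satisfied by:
  {q: False, k: False, j: False}
  {j: True, q: False, k: False}
  {q: True, j: False, k: False}


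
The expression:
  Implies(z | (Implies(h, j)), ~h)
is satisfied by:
  {j: False, h: False, z: False}
  {z: True, j: False, h: False}
  {j: True, z: False, h: False}
  {z: True, j: True, h: False}
  {h: True, z: False, j: False}


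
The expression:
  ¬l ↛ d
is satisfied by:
  {d: True, l: False}
  {l: False, d: False}
  {l: True, d: True}


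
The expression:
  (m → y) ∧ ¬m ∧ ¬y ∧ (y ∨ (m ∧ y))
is never true.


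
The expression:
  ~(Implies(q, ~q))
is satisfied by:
  {q: True}


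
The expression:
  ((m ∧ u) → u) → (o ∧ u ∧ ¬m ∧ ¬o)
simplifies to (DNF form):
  False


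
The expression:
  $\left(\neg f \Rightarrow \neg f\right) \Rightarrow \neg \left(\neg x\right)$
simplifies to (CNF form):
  $x$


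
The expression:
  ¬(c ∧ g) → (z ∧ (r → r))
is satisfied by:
  {z: True, g: True, c: True}
  {z: True, g: True, c: False}
  {z: True, c: True, g: False}
  {z: True, c: False, g: False}
  {g: True, c: True, z: False}


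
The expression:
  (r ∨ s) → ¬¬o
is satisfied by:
  {o: True, s: False, r: False}
  {r: True, o: True, s: False}
  {o: True, s: True, r: False}
  {r: True, o: True, s: True}
  {r: False, s: False, o: False}


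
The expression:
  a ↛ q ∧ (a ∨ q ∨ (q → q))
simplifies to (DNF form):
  a ∧ ¬q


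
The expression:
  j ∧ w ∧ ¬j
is never true.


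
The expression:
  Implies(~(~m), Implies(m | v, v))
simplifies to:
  v | ~m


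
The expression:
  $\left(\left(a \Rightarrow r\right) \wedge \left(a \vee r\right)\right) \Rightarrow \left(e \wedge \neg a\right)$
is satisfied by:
  {e: True, r: False, a: False}
  {e: False, r: False, a: False}
  {a: True, e: True, r: False}
  {a: True, e: False, r: False}
  {r: True, e: True, a: False}


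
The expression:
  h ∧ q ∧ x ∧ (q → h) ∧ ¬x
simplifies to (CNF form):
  False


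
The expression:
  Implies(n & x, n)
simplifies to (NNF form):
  True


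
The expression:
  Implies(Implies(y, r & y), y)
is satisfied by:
  {y: True}


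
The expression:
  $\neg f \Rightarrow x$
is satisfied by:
  {x: True, f: True}
  {x: True, f: False}
  {f: True, x: False}


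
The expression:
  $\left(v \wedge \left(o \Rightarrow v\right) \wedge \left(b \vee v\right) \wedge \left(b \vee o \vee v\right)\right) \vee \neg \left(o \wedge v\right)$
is always true.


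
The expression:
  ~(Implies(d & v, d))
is never true.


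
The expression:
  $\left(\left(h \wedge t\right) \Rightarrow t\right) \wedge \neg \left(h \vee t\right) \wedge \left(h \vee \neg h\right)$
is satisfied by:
  {h: False, t: False}


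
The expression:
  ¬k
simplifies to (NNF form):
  ¬k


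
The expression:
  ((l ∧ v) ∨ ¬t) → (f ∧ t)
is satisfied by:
  {t: True, f: True, l: False, v: False}
  {t: True, l: False, v: False, f: False}
  {t: True, f: True, v: True, l: False}
  {t: True, v: True, l: False, f: False}
  {t: True, f: True, l: True, v: False}
  {t: True, l: True, v: False, f: False}
  {t: True, f: True, v: True, l: True}


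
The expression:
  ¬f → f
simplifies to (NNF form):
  f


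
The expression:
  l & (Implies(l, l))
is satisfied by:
  {l: True}


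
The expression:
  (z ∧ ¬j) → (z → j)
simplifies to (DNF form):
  j ∨ ¬z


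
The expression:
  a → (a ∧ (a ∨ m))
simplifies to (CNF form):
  True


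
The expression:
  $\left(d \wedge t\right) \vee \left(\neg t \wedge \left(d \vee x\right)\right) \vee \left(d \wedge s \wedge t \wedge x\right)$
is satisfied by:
  {d: True, x: True, t: False}
  {d: True, x: False, t: False}
  {d: True, t: True, x: True}
  {d: True, t: True, x: False}
  {x: True, t: False, d: False}


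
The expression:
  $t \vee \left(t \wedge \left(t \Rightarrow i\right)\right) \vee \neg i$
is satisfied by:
  {t: True, i: False}
  {i: False, t: False}
  {i: True, t: True}


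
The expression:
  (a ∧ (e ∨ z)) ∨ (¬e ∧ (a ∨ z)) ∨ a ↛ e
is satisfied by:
  {a: True, z: True, e: False}
  {a: True, z: False, e: False}
  {a: True, e: True, z: True}
  {a: True, e: True, z: False}
  {z: True, e: False, a: False}


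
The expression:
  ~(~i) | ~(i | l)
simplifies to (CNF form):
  i | ~l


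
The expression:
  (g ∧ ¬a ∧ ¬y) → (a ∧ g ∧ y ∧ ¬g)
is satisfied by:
  {a: True, y: True, g: False}
  {a: True, g: False, y: False}
  {y: True, g: False, a: False}
  {y: False, g: False, a: False}
  {a: True, y: True, g: True}
  {a: True, g: True, y: False}
  {y: True, g: True, a: False}


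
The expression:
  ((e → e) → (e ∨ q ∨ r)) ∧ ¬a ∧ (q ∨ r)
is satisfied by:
  {r: True, q: True, a: False}
  {r: True, q: False, a: False}
  {q: True, r: False, a: False}


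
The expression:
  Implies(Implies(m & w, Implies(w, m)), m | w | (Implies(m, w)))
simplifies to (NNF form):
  True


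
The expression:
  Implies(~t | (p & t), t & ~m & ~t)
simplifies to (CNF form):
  t & ~p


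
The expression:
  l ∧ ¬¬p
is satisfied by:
  {p: True, l: True}


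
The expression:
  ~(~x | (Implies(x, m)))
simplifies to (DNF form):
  x & ~m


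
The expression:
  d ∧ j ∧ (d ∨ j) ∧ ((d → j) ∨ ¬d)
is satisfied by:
  {j: True, d: True}


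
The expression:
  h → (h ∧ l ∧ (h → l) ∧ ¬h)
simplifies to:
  ¬h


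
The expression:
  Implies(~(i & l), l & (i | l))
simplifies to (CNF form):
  l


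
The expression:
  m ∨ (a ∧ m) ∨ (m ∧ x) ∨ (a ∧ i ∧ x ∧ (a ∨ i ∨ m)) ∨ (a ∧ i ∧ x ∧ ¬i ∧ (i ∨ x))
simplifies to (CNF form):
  (a ∨ m) ∧ (i ∨ m) ∧ (m ∨ x)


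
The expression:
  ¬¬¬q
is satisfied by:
  {q: False}


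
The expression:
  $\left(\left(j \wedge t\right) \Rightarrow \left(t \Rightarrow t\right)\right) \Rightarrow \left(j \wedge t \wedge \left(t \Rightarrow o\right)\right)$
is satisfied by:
  {t: True, j: True, o: True}


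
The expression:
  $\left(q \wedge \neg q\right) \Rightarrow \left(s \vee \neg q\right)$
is always true.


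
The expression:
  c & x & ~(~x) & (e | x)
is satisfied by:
  {c: True, x: True}


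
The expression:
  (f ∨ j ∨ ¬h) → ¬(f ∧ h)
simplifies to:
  ¬f ∨ ¬h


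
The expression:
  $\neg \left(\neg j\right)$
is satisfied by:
  {j: True}


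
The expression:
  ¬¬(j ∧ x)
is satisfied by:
  {j: True, x: True}


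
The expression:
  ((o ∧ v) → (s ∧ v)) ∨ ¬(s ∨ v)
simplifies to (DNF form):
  s ∨ ¬o ∨ ¬v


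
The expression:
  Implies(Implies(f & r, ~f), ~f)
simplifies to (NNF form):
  r | ~f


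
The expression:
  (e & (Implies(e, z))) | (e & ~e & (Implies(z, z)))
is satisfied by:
  {z: True, e: True}


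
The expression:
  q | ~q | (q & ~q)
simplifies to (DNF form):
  True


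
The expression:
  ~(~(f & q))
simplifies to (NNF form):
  f & q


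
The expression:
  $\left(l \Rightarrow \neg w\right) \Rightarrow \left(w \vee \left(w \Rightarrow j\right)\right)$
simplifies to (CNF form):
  $\text{True}$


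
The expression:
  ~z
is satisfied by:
  {z: False}


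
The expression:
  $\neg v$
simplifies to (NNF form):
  $\neg v$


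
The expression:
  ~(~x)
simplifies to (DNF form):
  x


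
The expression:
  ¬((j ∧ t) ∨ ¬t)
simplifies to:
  t ∧ ¬j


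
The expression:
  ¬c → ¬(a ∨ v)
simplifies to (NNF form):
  c ∨ (¬a ∧ ¬v)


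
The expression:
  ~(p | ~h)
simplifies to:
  h & ~p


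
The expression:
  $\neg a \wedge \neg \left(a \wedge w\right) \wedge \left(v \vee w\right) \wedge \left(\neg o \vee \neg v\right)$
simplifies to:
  $\neg a \wedge \left(v \vee w\right) \wedge \left(\neg o \vee \neg v\right)$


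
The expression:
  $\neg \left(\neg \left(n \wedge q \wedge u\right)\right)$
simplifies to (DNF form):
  $n \wedge q \wedge u$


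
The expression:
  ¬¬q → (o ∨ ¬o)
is always true.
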